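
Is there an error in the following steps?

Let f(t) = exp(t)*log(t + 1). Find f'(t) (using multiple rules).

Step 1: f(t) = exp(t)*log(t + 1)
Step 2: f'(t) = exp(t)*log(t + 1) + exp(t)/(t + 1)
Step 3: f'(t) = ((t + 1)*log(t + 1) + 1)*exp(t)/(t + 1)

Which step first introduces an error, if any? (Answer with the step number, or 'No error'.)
No error

All steps in this derivation are correct.
The final answer f'(t) = ((t + 1)*log(t + 1) + 1)*exp(t)/(t + 1) is valid.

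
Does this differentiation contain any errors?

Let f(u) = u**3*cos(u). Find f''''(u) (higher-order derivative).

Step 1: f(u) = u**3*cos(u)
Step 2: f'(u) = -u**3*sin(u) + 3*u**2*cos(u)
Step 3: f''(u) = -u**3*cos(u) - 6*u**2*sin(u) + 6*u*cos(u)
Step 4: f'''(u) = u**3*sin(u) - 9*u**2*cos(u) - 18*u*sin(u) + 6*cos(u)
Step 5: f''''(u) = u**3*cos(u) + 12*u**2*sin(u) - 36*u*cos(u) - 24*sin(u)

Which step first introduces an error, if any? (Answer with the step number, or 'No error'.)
No error

All steps in this derivation are correct.
The final answer f''''(u) = u**3*cos(u) + 12*u**2*sin(u) - 36*u*cos(u) - 24*sin(u) is valid.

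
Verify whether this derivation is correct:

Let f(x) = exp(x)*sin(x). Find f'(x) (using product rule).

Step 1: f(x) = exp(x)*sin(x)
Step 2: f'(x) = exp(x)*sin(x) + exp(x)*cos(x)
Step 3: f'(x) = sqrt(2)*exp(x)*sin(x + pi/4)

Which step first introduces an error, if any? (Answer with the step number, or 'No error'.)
No error

All steps in this derivation are correct.
The final answer f'(x) = sqrt(2)*exp(x)*sin(x + pi/4) is valid.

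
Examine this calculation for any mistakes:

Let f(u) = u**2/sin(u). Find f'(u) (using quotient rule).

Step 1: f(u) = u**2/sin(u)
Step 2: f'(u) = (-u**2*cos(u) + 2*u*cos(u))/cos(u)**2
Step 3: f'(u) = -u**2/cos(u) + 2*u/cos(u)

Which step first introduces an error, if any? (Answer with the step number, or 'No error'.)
Step 2

Step 2 is incorrect due to a wrong trig function.
The step shows: (-u**2*cos(u) + 2*u*cos(u))/cos(u)**2
The correct value should be: (-u**2*cos(u) + 2*u*sin(u))/sin(u)**2

Explanation: sin(u) was incorrectly written as cos(u): the term (-u**2*cos(u) + 2*u*sin(u))/sin(u)**2 was incorrectly written as (-u**2*cos(u) + 2*u*cos(u))/cos(u)**2
The later steps are derived from this incorrect expression, so the error originates in Step 2.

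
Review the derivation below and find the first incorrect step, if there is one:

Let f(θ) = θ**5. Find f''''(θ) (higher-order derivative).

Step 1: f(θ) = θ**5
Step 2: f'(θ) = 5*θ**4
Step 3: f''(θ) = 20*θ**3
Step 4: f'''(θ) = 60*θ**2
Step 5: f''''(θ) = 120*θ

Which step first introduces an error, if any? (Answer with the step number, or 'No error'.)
No error

All steps in this derivation are correct.
The final answer f''''(θ) = 120*θ is valid.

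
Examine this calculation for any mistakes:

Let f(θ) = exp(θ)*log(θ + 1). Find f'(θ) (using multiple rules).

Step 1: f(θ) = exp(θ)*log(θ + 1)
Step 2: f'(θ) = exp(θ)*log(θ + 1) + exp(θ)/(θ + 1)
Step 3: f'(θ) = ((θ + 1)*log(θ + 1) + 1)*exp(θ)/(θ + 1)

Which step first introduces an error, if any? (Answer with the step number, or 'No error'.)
No error

All steps in this derivation are correct.
The final answer f'(θ) = ((θ + 1)*log(θ + 1) + 1)*exp(θ)/(θ + 1) is valid.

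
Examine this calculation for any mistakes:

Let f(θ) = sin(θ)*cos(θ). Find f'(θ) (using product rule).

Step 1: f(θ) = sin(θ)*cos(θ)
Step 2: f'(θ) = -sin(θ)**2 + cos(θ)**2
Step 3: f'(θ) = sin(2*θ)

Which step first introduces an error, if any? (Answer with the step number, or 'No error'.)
Step 3

Step 3 is incorrect due to a wrong trig function.
The step shows: sin(2*θ)
The correct value should be: cos(2*θ)

Explanation: cos(2*θ) was incorrectly written as sin(2*θ): the term cos(2*θ) was incorrectly written as sin(2*θ)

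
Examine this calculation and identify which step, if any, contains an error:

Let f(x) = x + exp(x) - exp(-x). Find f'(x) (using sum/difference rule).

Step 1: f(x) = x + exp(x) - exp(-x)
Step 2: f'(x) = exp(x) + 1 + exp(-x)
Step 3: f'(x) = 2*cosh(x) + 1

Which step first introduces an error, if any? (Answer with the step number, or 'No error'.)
No error

All steps in this derivation are correct.
The final answer f'(x) = 2*cosh(x) + 1 is valid.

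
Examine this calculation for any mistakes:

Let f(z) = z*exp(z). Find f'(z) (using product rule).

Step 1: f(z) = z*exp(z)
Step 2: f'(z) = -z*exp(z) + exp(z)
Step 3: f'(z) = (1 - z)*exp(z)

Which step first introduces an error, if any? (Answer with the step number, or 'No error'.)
Step 2

Step 2 is incorrect due to a sign flip.
The step shows: -z*exp(z) + exp(z)
The correct value should be: z*exp(z) + exp(z)

Explanation: The sign of one term was flipped: the term z*exp(z) was incorrectly written as -z*exp(z)
The later steps are derived from this incorrect expression, so the error originates in Step 2.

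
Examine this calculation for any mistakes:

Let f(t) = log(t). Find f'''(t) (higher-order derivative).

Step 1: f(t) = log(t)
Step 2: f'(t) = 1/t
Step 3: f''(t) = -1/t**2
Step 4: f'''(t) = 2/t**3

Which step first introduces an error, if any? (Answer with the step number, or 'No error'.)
No error

All steps in this derivation are correct.
The final answer f'''(t) = 2/t**3 is valid.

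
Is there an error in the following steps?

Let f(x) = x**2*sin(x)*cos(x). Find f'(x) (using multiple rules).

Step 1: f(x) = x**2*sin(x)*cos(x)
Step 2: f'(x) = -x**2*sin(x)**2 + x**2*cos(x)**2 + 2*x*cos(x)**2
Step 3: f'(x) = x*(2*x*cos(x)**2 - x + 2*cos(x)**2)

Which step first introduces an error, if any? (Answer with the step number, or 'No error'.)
Step 2

Step 2 is incorrect due to a wrong trig function.
The step shows: -x**2*sin(x)**2 + x**2*cos(x)**2 + 2*x*cos(x)**2
The correct value should be: -x**2*sin(x)**2 + x**2*cos(x)**2 + 2*x*sin(x)*cos(x)

Explanation: sin(x) was incorrectly written as cos(x): the term 2*x*sin(x)*cos(x) was incorrectly written as 2*x*cos(x)**2
The later steps are derived from this incorrect expression, so the error originates in Step 2.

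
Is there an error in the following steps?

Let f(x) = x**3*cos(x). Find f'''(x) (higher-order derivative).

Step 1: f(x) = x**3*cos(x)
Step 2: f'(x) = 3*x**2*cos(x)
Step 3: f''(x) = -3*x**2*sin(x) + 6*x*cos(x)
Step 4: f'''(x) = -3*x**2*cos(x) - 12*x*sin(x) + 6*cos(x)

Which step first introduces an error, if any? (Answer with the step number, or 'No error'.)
Step 2

Step 2 is incorrect due to a dropped term.
The step shows: 3*x**2*cos(x)
The correct value should be: -x**3*sin(x) + 3*x**2*cos(x)

Explanation: A term was dropped: the term -x**3*sin(x) was incorrectly omitted
The later steps are derived from this incorrect expression, so the error originates in Step 2.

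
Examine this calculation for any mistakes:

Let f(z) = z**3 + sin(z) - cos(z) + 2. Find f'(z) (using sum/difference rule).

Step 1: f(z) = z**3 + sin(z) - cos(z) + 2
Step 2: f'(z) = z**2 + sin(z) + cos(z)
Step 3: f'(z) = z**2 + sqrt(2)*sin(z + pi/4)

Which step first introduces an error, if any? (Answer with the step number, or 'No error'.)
Step 2

Step 2 is incorrect due to a wrong coefficient.
The step shows: z**2 + sin(z) + cos(z)
The correct value should be: 3*z**2 + sin(z) + cos(z)

Explanation: The coefficient 3 was incorrectly written as 1: the term 3*z**2 was incorrectly written as z**2
The later steps are derived from this incorrect expression, so the error originates in Step 2.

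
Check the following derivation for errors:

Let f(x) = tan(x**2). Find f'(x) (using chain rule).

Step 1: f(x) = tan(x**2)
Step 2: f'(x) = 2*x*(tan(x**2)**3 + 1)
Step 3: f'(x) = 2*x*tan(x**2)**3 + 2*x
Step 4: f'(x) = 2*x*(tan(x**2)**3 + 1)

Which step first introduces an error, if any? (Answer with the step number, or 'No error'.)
Step 2

Step 2 is incorrect due to a wrong exponent.
The step shows: 2*x*(tan(x**2)**3 + 1)
The correct value should be: 2*x*(tan(x**2)**2 + 1)

Explanation: The exponent 2 on tan(x**2) was incorrectly written as 3: the term 2*x*(tan(x**2)**2 + 1) was incorrectly written as 2*x*(tan(x**2)**3 + 1)
The later steps are derived from this incorrect expression, so the error originates in Step 2.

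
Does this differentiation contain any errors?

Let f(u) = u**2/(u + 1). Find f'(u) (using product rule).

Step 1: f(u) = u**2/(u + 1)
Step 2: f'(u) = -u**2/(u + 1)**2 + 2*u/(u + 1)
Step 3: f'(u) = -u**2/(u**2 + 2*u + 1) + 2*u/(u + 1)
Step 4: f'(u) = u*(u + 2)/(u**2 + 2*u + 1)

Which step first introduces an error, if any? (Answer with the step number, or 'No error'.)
No error

All steps in this derivation are correct.
The final answer f'(u) = u*(u + 2)/(u**2 + 2*u + 1) is valid.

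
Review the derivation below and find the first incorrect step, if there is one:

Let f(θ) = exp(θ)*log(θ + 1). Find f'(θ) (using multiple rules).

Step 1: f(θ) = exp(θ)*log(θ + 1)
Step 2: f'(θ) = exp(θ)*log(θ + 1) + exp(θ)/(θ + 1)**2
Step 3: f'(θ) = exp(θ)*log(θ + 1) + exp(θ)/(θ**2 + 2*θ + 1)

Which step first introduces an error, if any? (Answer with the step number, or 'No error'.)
Step 2

Step 2 is incorrect due to a wrong exponent.
The step shows: exp(θ)*log(θ + 1) + exp(θ)/(θ + 1)**2
The correct value should be: exp(θ)*log(θ + 1) + exp(θ)/(θ + 1)

Explanation: The exponent -1 on θ + 1 was incorrectly written as -2: the term exp(θ)/(θ + 1) was incorrectly written as exp(θ)/(θ + 1)**2
The later steps are derived from this incorrect expression, so the error originates in Step 2.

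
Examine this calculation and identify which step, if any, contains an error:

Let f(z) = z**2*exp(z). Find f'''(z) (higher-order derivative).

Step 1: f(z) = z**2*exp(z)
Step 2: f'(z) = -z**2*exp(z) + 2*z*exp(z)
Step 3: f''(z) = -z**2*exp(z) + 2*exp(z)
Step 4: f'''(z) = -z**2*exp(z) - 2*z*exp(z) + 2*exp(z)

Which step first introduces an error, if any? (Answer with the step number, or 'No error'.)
Step 2

Step 2 is incorrect due to a sign flip.
The step shows: -z**2*exp(z) + 2*z*exp(z)
The correct value should be: z**2*exp(z) + 2*z*exp(z)

Explanation: The sign of one term was flipped: the term z**2*exp(z) was incorrectly written as -z**2*exp(z)
The later steps are derived from this incorrect expression, so the error originates in Step 2.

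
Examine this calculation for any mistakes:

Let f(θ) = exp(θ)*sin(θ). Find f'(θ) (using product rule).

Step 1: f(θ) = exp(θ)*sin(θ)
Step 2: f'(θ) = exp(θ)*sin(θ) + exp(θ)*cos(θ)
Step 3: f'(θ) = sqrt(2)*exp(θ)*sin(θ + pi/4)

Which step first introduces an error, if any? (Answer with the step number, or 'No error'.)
No error

All steps in this derivation are correct.
The final answer f'(θ) = sqrt(2)*exp(θ)*sin(θ + pi/4) is valid.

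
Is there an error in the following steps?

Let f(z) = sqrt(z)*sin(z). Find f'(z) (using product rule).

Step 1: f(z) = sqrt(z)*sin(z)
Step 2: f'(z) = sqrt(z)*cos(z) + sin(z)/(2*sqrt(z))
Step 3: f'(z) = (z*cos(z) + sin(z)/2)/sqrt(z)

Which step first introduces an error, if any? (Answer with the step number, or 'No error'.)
No error

All steps in this derivation are correct.
The final answer f'(z) = (z*cos(z) + sin(z)/2)/sqrt(z) is valid.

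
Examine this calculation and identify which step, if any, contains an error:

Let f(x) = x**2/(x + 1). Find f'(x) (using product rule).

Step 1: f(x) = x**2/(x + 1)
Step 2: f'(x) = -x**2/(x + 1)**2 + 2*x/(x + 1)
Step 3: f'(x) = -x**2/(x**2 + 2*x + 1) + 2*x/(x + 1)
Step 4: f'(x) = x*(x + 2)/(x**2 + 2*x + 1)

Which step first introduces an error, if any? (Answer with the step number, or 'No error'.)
No error

All steps in this derivation are correct.
The final answer f'(x) = x*(x + 2)/(x**2 + 2*x + 1) is valid.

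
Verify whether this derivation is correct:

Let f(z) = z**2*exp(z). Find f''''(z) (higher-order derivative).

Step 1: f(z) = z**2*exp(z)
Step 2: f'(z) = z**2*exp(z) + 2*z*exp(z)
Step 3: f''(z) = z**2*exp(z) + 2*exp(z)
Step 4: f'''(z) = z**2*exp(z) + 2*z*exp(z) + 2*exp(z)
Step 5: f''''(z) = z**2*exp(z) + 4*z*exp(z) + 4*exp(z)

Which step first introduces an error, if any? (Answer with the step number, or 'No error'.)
Step 3

Step 3 is incorrect due to a dropped term.
The step shows: z**2*exp(z) + 2*exp(z)
The correct value should be: z**2*exp(z) + 4*z*exp(z) + 2*exp(z)

Explanation: A term was dropped: the term 4*z*exp(z) was incorrectly omitted
The later steps are derived from this incorrect expression, so the error originates in Step 3.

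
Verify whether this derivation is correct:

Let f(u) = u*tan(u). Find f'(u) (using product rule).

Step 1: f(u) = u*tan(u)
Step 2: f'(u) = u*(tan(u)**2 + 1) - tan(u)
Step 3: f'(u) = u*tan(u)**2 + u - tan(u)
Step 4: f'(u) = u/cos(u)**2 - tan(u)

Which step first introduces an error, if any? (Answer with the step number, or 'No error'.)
Step 2

Step 2 is incorrect due to a sign flip.
The step shows: u*(tan(u)**2 + 1) - tan(u)
The correct value should be: u*(tan(u)**2 + 1) + tan(u)

Explanation: The sign of one term was flipped: the term tan(u) was incorrectly written as -tan(u)
The later steps are derived from this incorrect expression, so the error originates in Step 2.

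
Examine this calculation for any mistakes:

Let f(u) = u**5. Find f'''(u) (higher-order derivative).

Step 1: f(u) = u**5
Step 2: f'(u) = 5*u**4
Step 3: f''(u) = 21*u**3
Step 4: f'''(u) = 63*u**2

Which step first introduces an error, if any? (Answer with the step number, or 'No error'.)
Step 3

Step 3 is incorrect due to a wrong coefficient.
The step shows: 21*u**3
The correct value should be: 20*u**3

Explanation: The coefficient 20 was incorrectly written as 21: the term 20*u**3 was incorrectly written as 21*u**3
The later steps are derived from this incorrect expression, so the error originates in Step 3.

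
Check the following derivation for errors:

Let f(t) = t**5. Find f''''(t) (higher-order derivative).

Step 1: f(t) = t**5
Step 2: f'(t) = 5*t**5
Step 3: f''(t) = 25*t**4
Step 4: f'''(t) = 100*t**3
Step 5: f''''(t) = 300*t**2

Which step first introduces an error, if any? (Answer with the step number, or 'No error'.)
Step 2

Step 2 is incorrect due to a wrong exponent.
The step shows: 5*t**5
The correct value should be: 5*t**4

Explanation: The exponent 4 on t was incorrectly written as 5: the term 5*t**4 was incorrectly written as 5*t**5
The later steps are derived from this incorrect expression, so the error originates in Step 2.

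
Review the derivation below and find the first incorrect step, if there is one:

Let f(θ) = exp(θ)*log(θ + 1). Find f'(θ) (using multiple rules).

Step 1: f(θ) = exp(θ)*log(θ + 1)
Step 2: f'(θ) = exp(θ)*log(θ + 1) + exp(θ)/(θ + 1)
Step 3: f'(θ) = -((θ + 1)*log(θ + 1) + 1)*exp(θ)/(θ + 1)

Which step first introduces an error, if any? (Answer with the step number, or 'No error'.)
Step 3

Step 3 is incorrect due to a sign flip.
The step shows: -((θ + 1)*log(θ + 1) + 1)*exp(θ)/(θ + 1)
The correct value should be: ((θ + 1)*log(θ + 1) + 1)*exp(θ)/(θ + 1)

Explanation: The sign of the whole expression was flipped: the term ((θ + 1)*log(θ + 1) + 1)*exp(θ)/(θ + 1) was incorrectly written as -((θ + 1)*log(θ + 1) + 1)*exp(θ)/(θ + 1)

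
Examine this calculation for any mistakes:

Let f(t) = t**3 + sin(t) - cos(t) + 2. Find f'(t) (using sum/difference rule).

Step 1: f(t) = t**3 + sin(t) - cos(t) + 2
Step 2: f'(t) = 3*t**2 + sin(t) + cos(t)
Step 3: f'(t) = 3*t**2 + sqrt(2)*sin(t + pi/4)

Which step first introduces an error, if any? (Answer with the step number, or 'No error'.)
No error

All steps in this derivation are correct.
The final answer f'(t) = 3*t**2 + sqrt(2)*sin(t + pi/4) is valid.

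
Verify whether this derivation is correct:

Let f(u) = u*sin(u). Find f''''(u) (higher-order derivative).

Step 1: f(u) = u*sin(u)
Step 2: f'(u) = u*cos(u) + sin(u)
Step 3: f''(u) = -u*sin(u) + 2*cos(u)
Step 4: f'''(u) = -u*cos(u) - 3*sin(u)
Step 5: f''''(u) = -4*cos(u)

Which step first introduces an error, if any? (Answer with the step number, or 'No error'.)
Step 5

Step 5 is incorrect due to a dropped term.
The step shows: -4*cos(u)
The correct value should be: u*sin(u) - 4*cos(u)

Explanation: A term was dropped: the term u*sin(u) was incorrectly omitted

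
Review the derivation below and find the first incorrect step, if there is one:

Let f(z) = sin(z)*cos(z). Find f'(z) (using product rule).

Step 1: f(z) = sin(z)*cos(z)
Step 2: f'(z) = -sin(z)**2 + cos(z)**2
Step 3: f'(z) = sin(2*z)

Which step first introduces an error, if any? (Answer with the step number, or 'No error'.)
Step 3

Step 3 is incorrect due to a wrong trig function.
The step shows: sin(2*z)
The correct value should be: cos(2*z)

Explanation: cos(2*z) was incorrectly written as sin(2*z): the term cos(2*z) was incorrectly written as sin(2*z)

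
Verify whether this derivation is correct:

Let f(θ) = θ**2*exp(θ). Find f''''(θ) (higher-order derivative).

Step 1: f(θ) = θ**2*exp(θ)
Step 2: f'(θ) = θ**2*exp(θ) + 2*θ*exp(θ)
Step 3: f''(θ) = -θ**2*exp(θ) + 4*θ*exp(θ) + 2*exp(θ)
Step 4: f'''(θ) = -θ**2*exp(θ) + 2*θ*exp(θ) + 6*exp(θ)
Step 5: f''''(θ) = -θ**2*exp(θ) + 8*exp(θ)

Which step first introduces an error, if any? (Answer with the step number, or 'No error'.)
Step 3

Step 3 is incorrect due to a sign flip.
The step shows: -θ**2*exp(θ) + 4*θ*exp(θ) + 2*exp(θ)
The correct value should be: θ**2*exp(θ) + 4*θ*exp(θ) + 2*exp(θ)

Explanation: The sign of one term was flipped: the term θ**2*exp(θ) was incorrectly written as -θ**2*exp(θ)
The later steps are derived from this incorrect expression, so the error originates in Step 3.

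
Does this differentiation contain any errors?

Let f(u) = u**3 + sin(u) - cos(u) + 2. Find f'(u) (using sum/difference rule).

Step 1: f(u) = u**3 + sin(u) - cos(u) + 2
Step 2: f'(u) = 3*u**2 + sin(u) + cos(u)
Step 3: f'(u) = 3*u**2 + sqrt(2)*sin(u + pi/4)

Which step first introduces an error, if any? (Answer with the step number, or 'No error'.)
No error

All steps in this derivation are correct.
The final answer f'(u) = 3*u**2 + sqrt(2)*sin(u + pi/4) is valid.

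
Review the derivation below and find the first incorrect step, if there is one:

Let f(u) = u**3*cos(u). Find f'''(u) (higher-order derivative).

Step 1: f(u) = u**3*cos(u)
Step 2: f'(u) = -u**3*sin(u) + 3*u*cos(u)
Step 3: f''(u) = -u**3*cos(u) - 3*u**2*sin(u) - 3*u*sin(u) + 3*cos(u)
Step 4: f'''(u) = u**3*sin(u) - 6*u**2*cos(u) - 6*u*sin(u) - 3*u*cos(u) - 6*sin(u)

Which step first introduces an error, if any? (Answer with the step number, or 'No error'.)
Step 2

Step 2 is incorrect due to a wrong exponent.
The step shows: -u**3*sin(u) + 3*u*cos(u)
The correct value should be: -u**3*sin(u) + 3*u**2*cos(u)

Explanation: The exponent 2 on u was incorrectly written as 1: the term 3*u**2*cos(u) was incorrectly written as 3*u*cos(u)
The later steps are derived from this incorrect expression, so the error originates in Step 2.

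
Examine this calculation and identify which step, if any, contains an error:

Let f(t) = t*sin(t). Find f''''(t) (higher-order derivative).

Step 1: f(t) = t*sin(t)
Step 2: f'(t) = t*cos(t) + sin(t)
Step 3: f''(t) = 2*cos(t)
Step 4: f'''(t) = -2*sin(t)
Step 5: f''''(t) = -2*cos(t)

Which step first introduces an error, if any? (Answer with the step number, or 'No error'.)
Step 3

Step 3 is incorrect due to a dropped term.
The step shows: 2*cos(t)
The correct value should be: -t*sin(t) + 2*cos(t)

Explanation: A term was dropped: the term -t*sin(t) was incorrectly omitted
The later steps are derived from this incorrect expression, so the error originates in Step 3.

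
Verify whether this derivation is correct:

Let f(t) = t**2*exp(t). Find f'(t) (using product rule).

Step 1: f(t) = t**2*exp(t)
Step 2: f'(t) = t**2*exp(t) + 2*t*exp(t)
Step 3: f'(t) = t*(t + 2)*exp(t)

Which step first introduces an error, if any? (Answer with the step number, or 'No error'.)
No error

All steps in this derivation are correct.
The final answer f'(t) = t*(t + 2)*exp(t) is valid.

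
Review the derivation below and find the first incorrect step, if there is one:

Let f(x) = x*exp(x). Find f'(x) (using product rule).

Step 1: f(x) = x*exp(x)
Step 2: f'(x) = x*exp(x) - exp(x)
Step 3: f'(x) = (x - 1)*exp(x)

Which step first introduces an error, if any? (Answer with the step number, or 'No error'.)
Step 2

Step 2 is incorrect due to a sign flip.
The step shows: x*exp(x) - exp(x)
The correct value should be: x*exp(x) + exp(x)

Explanation: The sign of one term was flipped: the term exp(x) was incorrectly written as -exp(x)
The later steps are derived from this incorrect expression, so the error originates in Step 2.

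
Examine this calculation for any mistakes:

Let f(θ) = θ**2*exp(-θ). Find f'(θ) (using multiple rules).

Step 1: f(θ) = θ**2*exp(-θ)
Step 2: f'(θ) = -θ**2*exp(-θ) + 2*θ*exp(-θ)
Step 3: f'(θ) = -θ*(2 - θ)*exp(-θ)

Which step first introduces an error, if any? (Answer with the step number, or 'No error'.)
Step 3

Step 3 is incorrect due to a sign flip.
The step shows: -θ*(2 - θ)*exp(-θ)
The correct value should be: θ*(2 - θ)*exp(-θ)

Explanation: The sign of the whole expression was flipped: the term θ*(2 - θ)*exp(-θ) was incorrectly written as -θ*(2 - θ)*exp(-θ)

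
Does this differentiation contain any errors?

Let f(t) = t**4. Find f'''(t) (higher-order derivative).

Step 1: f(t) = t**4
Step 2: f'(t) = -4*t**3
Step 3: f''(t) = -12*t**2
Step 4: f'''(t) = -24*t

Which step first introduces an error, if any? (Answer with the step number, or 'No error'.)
Step 2

Step 2 is incorrect due to a sign flip.
The step shows: -4*t**3
The correct value should be: 4*t**3

Explanation: The sign of the whole expression was flipped: the term 4*t**3 was incorrectly written as -4*t**3
The later steps are derived from this incorrect expression, so the error originates in Step 2.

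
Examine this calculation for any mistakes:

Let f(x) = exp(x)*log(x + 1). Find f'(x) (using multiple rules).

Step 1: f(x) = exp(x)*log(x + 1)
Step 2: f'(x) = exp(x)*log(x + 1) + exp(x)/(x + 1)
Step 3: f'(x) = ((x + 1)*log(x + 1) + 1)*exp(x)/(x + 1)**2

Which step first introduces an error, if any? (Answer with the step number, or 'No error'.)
Step 3

Step 3 is incorrect due to a wrong exponent.
The step shows: ((x + 1)*log(x + 1) + 1)*exp(x)/(x + 1)**2
The correct value should be: ((x + 1)*log(x + 1) + 1)*exp(x)/(x + 1)

Explanation: The exponent -1 on x + 1 was incorrectly written as -2: the term ((x + 1)*log(x + 1) + 1)*exp(x)/(x + 1) was incorrectly written as ((x + 1)*log(x + 1) + 1)*exp(x)/(x + 1)**2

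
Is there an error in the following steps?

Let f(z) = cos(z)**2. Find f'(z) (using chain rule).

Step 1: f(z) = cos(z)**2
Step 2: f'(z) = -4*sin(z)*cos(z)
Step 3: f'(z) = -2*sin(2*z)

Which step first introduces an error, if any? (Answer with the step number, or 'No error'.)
Step 2

Step 2 is incorrect due to a wrong coefficient.
The step shows: -4*sin(z)*cos(z)
The correct value should be: -2*sin(z)*cos(z)

Explanation: The coefficient -2 was incorrectly written as -4: the term -2*sin(z)*cos(z) was incorrectly written as -4*sin(z)*cos(z)
The later steps are derived from this incorrect expression, so the error originates in Step 2.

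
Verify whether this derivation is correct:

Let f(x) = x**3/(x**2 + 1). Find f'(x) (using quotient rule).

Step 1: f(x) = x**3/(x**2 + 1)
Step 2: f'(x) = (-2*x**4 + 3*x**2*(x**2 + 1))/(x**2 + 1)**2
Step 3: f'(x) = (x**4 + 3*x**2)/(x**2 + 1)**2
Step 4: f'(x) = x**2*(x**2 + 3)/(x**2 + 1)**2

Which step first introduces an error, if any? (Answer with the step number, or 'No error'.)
No error

All steps in this derivation are correct.
The final answer f'(x) = x**2*(x**2 + 3)/(x**2 + 1)**2 is valid.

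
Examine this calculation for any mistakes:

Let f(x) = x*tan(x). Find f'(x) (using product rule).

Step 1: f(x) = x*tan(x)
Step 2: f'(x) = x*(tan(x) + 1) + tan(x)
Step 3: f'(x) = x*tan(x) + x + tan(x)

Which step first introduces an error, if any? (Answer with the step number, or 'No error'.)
Step 2

Step 2 is incorrect due to a wrong exponent.
The step shows: x*(tan(x) + 1) + tan(x)
The correct value should be: x*(tan(x)**2 + 1) + tan(x)

Explanation: The exponent 2 on tan(x) was incorrectly written as 1: the term x*(tan(x)**2 + 1) was incorrectly written as x*(tan(x) + 1)
The later steps are derived from this incorrect expression, so the error originates in Step 2.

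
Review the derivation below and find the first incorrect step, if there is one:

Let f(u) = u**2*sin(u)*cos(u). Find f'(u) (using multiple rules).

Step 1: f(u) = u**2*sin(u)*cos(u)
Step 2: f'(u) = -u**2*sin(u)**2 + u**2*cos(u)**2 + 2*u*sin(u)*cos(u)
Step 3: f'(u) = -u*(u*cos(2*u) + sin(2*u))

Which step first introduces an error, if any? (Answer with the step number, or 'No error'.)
Step 3

Step 3 is incorrect due to a sign flip.
The step shows: -u*(u*cos(2*u) + sin(2*u))
The correct value should be: u*(u*cos(2*u) + sin(2*u))

Explanation: The sign of the whole expression was flipped: the term u*(u*cos(2*u) + sin(2*u)) was incorrectly written as -u*(u*cos(2*u) + sin(2*u))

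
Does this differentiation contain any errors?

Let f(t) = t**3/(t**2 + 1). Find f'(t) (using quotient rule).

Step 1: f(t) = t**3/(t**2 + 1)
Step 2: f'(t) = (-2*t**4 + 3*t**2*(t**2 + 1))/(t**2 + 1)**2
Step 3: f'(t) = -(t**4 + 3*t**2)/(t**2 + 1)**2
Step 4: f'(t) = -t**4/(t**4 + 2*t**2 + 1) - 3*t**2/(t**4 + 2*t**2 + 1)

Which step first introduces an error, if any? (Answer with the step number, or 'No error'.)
Step 3

Step 3 is incorrect due to a sign flip.
The step shows: -(t**4 + 3*t**2)/(t**2 + 1)**2
The correct value should be: (t**4 + 3*t**2)/(t**2 + 1)**2

Explanation: The sign of the whole expression was flipped: the term (t**4 + 3*t**2)/(t**2 + 1)**2 was incorrectly written as -(t**4 + 3*t**2)/(t**2 + 1)**2
The later steps are derived from this incorrect expression, so the error originates in Step 3.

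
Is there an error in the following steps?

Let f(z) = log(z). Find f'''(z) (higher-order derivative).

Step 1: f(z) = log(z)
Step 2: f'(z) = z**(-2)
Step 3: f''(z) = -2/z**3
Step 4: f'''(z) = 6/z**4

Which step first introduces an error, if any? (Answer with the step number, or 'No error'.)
Step 2

Step 2 is incorrect due to a wrong exponent.
The step shows: z**(-2)
The correct value should be: 1/z

Explanation: The exponent -1 on z was incorrectly written as -2: the term 1/z was incorrectly written as z**(-2)
The later steps are derived from this incorrect expression, so the error originates in Step 2.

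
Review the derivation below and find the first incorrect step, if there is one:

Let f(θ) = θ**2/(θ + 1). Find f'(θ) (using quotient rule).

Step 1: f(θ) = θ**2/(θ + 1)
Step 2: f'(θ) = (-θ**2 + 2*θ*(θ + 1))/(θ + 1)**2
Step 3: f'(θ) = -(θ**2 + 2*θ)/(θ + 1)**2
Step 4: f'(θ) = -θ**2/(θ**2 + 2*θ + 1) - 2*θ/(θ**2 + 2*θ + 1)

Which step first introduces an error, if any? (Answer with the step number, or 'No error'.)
Step 3

Step 3 is incorrect due to a sign flip.
The step shows: -(θ**2 + 2*θ)/(θ + 1)**2
The correct value should be: (θ**2 + 2*θ)/(θ + 1)**2

Explanation: The sign of the whole expression was flipped: the term (θ**2 + 2*θ)/(θ + 1)**2 was incorrectly written as -(θ**2 + 2*θ)/(θ + 1)**2
The later steps are derived from this incorrect expression, so the error originates in Step 3.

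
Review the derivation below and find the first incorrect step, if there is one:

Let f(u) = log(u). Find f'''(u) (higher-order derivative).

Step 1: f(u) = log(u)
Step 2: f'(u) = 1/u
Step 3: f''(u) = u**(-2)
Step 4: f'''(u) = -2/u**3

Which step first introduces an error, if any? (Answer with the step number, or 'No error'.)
Step 3

Step 3 is incorrect due to a sign flip.
The step shows: u**(-2)
The correct value should be: -1/u**2

Explanation: The sign of the whole expression was flipped: the term -1/u**2 was incorrectly written as u**(-2)
The later steps are derived from this incorrect expression, so the error originates in Step 3.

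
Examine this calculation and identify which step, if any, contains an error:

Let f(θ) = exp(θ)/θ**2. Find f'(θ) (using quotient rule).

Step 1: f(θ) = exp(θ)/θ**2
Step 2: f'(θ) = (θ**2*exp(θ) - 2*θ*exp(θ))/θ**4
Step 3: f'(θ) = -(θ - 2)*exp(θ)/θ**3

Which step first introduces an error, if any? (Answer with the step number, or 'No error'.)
Step 3

Step 3 is incorrect due to a sign flip.
The step shows: -(θ - 2)*exp(θ)/θ**3
The correct value should be: (θ - 2)*exp(θ)/θ**3

Explanation: The sign of the whole expression was flipped: the term (θ - 2)*exp(θ)/θ**3 was incorrectly written as -(θ - 2)*exp(θ)/θ**3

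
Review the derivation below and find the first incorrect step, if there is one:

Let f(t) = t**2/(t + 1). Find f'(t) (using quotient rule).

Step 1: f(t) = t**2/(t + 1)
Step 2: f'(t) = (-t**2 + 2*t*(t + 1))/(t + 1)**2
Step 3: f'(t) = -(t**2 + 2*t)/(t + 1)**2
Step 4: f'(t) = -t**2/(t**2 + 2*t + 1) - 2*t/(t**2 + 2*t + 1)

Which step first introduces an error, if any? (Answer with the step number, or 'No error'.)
Step 3

Step 3 is incorrect due to a sign flip.
The step shows: -(t**2 + 2*t)/(t + 1)**2
The correct value should be: (t**2 + 2*t)/(t + 1)**2

Explanation: The sign of the whole expression was flipped: the term (t**2 + 2*t)/(t + 1)**2 was incorrectly written as -(t**2 + 2*t)/(t + 1)**2
The later steps are derived from this incorrect expression, so the error originates in Step 3.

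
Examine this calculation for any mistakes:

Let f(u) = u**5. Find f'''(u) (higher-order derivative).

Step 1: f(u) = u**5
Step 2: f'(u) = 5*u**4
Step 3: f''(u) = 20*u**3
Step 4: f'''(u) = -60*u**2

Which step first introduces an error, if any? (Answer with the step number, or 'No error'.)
Step 4

Step 4 is incorrect due to a sign flip.
The step shows: -60*u**2
The correct value should be: 60*u**2

Explanation: The sign of the whole expression was flipped: the term 60*u**2 was incorrectly written as -60*u**2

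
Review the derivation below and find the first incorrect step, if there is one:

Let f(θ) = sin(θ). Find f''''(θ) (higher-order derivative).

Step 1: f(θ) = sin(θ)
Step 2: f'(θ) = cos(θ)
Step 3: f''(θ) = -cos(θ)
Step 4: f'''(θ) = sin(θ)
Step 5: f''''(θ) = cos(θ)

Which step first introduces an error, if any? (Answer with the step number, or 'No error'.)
Step 3

Step 3 is incorrect due to a wrong trig function.
The step shows: -cos(θ)
The correct value should be: -sin(θ)

Explanation: sin(θ) was incorrectly written as cos(θ): the term -sin(θ) was incorrectly written as -cos(θ)
The later steps are derived from this incorrect expression, so the error originates in Step 3.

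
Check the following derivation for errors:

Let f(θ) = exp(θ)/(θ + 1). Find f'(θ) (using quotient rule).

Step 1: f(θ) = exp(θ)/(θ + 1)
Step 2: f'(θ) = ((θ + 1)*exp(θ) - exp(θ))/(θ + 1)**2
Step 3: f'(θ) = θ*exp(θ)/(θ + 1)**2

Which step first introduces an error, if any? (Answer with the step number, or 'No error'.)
No error

All steps in this derivation are correct.
The final answer f'(θ) = θ*exp(θ)/(θ + 1)**2 is valid.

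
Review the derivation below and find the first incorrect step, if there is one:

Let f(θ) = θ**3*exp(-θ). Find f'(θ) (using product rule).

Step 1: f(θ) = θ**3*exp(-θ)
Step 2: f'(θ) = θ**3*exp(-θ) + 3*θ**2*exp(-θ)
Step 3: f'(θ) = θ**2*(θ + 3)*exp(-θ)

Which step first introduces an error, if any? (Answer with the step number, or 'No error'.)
Step 2

Step 2 is incorrect due to a sign flip.
The step shows: θ**3*exp(-θ) + 3*θ**2*exp(-θ)
The correct value should be: -θ**3*exp(-θ) + 3*θ**2*exp(-θ)

Explanation: The sign of one term was flipped: the term -θ**3*exp(-θ) was incorrectly written as θ**3*exp(-θ)
The later steps are derived from this incorrect expression, so the error originates in Step 2.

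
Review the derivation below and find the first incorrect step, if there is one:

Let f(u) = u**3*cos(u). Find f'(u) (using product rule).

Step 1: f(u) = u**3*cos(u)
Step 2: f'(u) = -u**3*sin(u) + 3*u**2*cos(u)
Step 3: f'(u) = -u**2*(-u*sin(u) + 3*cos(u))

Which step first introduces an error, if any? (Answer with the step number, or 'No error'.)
Step 3

Step 3 is incorrect due to a sign flip.
The step shows: -u**2*(-u*sin(u) + 3*cos(u))
The correct value should be: u**2*(-u*sin(u) + 3*cos(u))

Explanation: The sign of the whole expression was flipped: the term u**2*(-u*sin(u) + 3*cos(u)) was incorrectly written as -u**2*(-u*sin(u) + 3*cos(u))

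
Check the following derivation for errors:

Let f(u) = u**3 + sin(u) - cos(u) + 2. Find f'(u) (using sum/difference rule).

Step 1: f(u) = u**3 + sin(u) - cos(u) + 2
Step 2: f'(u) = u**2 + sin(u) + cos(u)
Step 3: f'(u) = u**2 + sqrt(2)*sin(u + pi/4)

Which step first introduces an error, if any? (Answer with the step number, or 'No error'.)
Step 2

Step 2 is incorrect due to a wrong coefficient.
The step shows: u**2 + sin(u) + cos(u)
The correct value should be: 3*u**2 + sin(u) + cos(u)

Explanation: The coefficient 3 was incorrectly written as 1: the term 3*u**2 was incorrectly written as u**2
The later steps are derived from this incorrect expression, so the error originates in Step 2.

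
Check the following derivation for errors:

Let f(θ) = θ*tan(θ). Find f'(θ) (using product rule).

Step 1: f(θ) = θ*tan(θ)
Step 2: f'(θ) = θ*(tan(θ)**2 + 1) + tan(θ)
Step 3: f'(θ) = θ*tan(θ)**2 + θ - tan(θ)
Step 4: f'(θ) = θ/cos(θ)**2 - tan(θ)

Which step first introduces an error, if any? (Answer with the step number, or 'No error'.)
Step 3

Step 3 is incorrect due to a sign flip.
The step shows: θ*tan(θ)**2 + θ - tan(θ)
The correct value should be: θ*tan(θ)**2 + θ + tan(θ)

Explanation: The sign of one term was flipped: the term tan(θ) was incorrectly written as -tan(θ)
The later steps are derived from this incorrect expression, so the error originates in Step 3.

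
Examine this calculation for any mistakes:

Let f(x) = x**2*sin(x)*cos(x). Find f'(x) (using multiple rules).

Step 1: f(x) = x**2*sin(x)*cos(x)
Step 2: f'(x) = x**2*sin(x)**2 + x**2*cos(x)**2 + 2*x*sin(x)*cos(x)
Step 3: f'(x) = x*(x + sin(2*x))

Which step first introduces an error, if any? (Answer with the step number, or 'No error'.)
Step 2

Step 2 is incorrect due to a sign flip.
The step shows: x**2*sin(x)**2 + x**2*cos(x)**2 + 2*x*sin(x)*cos(x)
The correct value should be: -x**2*sin(x)**2 + x**2*cos(x)**2 + 2*x*sin(x)*cos(x)

Explanation: The sign of one term was flipped: the term -x**2*sin(x)**2 was incorrectly written as x**2*sin(x)**2
The later steps are derived from this incorrect expression, so the error originates in Step 2.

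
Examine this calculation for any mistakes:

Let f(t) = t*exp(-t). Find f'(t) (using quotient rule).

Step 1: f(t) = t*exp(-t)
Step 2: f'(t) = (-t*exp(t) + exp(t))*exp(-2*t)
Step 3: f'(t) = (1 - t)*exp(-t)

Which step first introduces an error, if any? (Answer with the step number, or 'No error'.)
No error

All steps in this derivation are correct.
The final answer f'(t) = (1 - t)*exp(-t) is valid.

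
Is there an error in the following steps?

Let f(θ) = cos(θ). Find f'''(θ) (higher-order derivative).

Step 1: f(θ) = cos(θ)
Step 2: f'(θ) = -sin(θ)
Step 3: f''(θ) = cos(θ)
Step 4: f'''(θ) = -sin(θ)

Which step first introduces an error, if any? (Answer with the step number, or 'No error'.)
Step 3

Step 3 is incorrect due to a sign flip.
The step shows: cos(θ)
The correct value should be: -cos(θ)

Explanation: The sign of the whole expression was flipped: the term -cos(θ) was incorrectly written as cos(θ)
The later steps are derived from this incorrect expression, so the error originates in Step 3.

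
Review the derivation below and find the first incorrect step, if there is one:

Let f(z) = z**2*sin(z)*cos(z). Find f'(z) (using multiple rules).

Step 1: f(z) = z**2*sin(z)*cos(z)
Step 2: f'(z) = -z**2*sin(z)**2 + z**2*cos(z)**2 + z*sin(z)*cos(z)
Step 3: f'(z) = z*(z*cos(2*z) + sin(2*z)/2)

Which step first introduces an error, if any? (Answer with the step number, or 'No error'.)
Step 2

Step 2 is incorrect due to a wrong coefficient.
The step shows: -z**2*sin(z)**2 + z**2*cos(z)**2 + z*sin(z)*cos(z)
The correct value should be: -z**2*sin(z)**2 + z**2*cos(z)**2 + 2*z*sin(z)*cos(z)

Explanation: The coefficient 2 was incorrectly written as 1: the term 2*z*sin(z)*cos(z) was incorrectly written as z*sin(z)*cos(z)
The later steps are derived from this incorrect expression, so the error originates in Step 2.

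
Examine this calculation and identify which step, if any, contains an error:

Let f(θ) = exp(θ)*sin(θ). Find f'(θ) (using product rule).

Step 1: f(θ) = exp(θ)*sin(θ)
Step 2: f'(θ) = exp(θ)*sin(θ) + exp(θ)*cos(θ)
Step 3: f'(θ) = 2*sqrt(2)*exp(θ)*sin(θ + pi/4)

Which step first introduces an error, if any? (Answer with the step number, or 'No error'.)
Step 3

Step 3 is incorrect due to a wrong exponent.
The step shows: 2*sqrt(2)*exp(θ)*sin(θ + pi/4)
The correct value should be: sqrt(2)*exp(θ)*sin(θ + pi/4)

Explanation: The exponent 1/2 on 2 was incorrectly written as 3/2: the term sqrt(2)*exp(θ)*sin(θ + pi/4) was incorrectly written as 2*sqrt(2)*exp(θ)*sin(θ + pi/4)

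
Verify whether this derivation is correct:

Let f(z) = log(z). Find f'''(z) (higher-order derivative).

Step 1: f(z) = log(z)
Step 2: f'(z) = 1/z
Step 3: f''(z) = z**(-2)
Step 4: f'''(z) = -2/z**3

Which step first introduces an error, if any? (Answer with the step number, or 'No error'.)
Step 3

Step 3 is incorrect due to a sign flip.
The step shows: z**(-2)
The correct value should be: -1/z**2

Explanation: The sign of the whole expression was flipped: the term -1/z**2 was incorrectly written as z**(-2)
The later steps are derived from this incorrect expression, so the error originates in Step 3.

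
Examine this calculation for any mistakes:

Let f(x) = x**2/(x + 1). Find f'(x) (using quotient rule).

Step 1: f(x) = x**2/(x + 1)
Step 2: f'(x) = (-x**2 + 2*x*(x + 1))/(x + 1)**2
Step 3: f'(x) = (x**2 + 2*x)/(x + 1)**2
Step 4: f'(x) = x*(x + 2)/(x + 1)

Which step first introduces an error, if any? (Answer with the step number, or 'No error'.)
Step 4

Step 4 is incorrect due to a wrong exponent.
The step shows: x*(x + 2)/(x + 1)
The correct value should be: x*(x + 2)/(x + 1)**2

Explanation: The exponent -2 on x + 1 was incorrectly written as -1: the term x*(x + 2)/(x + 1)**2 was incorrectly written as x*(x + 2)/(x + 1)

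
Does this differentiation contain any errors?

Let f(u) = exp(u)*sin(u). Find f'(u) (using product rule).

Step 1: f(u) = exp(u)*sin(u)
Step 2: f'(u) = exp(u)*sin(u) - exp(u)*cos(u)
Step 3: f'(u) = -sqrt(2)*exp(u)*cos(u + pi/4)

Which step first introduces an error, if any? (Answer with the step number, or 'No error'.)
Step 2

Step 2 is incorrect due to a sign flip.
The step shows: exp(u)*sin(u) - exp(u)*cos(u)
The correct value should be: exp(u)*sin(u) + exp(u)*cos(u)

Explanation: The sign of one term was flipped: the term exp(u)*cos(u) was incorrectly written as -exp(u)*cos(u)
The later steps are derived from this incorrect expression, so the error originates in Step 2.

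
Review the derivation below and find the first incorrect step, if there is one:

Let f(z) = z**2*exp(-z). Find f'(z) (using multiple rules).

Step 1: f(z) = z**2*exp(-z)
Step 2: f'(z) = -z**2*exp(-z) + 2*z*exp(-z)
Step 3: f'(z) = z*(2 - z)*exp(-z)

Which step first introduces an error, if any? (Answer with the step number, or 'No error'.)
No error

All steps in this derivation are correct.
The final answer f'(z) = z*(2 - z)*exp(-z) is valid.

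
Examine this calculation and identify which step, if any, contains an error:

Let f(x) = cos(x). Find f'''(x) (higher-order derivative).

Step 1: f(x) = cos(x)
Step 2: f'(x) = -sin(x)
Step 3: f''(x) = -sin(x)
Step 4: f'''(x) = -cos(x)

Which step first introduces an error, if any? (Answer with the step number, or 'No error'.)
Step 3

Step 3 is incorrect due to a wrong trig function.
The step shows: -sin(x)
The correct value should be: -cos(x)

Explanation: cos(x) was incorrectly written as sin(x): the term -cos(x) was incorrectly written as -sin(x)
The later steps are derived from this incorrect expression, so the error originates in Step 3.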